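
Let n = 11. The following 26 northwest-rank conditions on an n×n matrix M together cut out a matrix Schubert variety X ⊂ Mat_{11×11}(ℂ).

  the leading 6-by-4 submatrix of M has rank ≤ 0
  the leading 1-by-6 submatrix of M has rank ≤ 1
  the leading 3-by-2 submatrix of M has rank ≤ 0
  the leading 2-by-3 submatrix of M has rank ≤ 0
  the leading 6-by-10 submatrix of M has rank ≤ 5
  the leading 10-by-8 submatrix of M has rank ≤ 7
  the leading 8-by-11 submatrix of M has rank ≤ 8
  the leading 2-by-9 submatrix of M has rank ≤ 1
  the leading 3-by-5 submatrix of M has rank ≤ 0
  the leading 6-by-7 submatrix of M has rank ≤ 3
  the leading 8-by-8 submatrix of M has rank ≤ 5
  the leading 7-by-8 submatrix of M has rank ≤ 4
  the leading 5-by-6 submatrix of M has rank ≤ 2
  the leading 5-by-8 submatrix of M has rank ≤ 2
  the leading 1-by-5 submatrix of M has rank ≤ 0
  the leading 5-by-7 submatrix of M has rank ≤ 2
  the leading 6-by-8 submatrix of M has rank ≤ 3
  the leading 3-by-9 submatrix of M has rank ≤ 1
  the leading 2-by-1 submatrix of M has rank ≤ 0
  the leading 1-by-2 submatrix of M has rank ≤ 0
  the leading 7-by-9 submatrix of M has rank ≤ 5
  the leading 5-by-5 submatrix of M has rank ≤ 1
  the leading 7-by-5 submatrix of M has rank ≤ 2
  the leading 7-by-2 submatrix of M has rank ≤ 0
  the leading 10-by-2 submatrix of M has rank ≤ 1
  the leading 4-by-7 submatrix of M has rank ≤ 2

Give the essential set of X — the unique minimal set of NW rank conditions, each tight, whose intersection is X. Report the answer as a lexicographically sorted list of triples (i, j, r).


Propagating the 26 rank bounds to every northwest block:

  i=1: 0  0  0  0  0  1  1  1  1  1  1
  i=2: 0  0  0  0  0  1  1  1  1  2  2
  i=3: 0  0  0  0  0  1  1  1  1  2  3
  i=4: 0  0  0  0  1  2  2  2  2  3  4
  i=5: 0  0  0  0  1  2  2  2  3  4  5
  i=6: 0  0  0  0  1  2  3  3  4  5  6
  i=7: 0  0  1  1  2  3  4  4  5  6  7
  i=8: 1  1  2  2  3  4  5  5  6  7  8
  i=9: 1  1  2  3  4  5  6  6  7  8  9
  i=10: 1  1  2  3  4  5  6  7  8  9  10
  i=11: 1  2  3  4  5  6  7  8  9  10  11

hence w(1..11) = (6, 10, 11, 5, 9, 7, 3, 1, 4, 8, 2).

D(w) has 39 cells with 6 SE-corners; essential set:

[(3, 5, 0), (3, 9, 1), (5, 8, 2), (6, 4, 0), (7, 2, 0), (10, 2, 1)]


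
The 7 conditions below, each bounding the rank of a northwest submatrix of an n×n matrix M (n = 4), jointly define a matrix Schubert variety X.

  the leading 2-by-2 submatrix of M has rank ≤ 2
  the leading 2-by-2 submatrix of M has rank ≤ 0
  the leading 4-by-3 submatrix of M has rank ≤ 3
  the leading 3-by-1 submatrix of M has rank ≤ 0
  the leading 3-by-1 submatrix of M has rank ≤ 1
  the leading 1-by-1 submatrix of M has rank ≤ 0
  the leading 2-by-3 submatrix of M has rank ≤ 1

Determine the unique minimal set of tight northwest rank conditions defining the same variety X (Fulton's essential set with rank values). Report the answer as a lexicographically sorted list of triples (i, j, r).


Computing R[i][j] = min implied NW-rank bound (n=4, 7 conditions):

  row 1: 0 0 1 1
  row 2: 0 0 1 2
  row 3: 0 1 2 3
  row 4: 1 2 3 4

second differences of R give the permutation w = (3, 4, 2, 1).

2 SE-corners of the 5-cell Rothe diagram give Ess(w):

[(2, 2, 0), (3, 1, 0)]


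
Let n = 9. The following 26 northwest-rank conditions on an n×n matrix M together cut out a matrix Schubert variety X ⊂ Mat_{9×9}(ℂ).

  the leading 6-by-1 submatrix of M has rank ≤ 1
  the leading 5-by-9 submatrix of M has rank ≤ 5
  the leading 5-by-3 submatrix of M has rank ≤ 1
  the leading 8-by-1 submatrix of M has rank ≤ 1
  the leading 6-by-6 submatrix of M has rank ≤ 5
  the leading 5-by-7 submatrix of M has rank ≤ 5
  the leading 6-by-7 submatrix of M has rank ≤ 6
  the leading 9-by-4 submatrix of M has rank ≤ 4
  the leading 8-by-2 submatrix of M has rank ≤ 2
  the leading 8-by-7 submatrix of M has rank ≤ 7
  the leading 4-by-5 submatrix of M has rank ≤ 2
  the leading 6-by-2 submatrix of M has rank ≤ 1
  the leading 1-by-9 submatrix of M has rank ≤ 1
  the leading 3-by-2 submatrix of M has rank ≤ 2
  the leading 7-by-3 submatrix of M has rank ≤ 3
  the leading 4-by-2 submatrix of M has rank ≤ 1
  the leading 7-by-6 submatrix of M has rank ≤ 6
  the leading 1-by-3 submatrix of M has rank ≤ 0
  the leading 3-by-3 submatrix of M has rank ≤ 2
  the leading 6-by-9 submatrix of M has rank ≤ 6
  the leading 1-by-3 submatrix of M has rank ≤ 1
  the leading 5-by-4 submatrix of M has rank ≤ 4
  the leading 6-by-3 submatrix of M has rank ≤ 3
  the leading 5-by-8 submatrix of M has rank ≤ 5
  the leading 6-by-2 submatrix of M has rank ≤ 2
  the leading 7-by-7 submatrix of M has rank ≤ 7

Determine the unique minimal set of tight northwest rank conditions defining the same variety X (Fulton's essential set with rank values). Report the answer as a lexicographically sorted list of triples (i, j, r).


The tightest implied rank at each (i,j), from the 26 conditions:

  row 1: 0 | 0 | 0 | 1 | 1 | 1 | 1 | 1 | 1
  row 2: 1 | 1 | 1 | 2 | 2 | 2 | 2 | 2 | 2
  row 3: 1 | 1 | 1 | 2 | 2 | 3 | 3 | 3 | 3
  row 4: 1 | 1 | 1 | 2 | 2 | 3 | 4 | 4 | 4
  row 5: 1 | 1 | 1 | 2 | 3 | 4 | 5 | 5 | 5
  row 6: 1 | 1 | 2 | 3 | 4 | 5 | 6 | 6 | 6
  row 7: 1 | 2 | 3 | 4 | 5 | 6 | 7 | 7 | 7
  row 8: 1 | 2 | 3 | 4 | 5 | 6 | 7 | 8 | 8
  row 9: 1 | 2 | 3 | 4 | 5 | 6 | 7 | 8 | 9

giving w = (4, 1, 6, 7, 5, 3, 2, 8, 9) via Δ²R.

|D(w)|=12, |Ess(w)|=4:

[(1, 3, 0), (4, 5, 2), (5, 3, 1), (6, 2, 1)]


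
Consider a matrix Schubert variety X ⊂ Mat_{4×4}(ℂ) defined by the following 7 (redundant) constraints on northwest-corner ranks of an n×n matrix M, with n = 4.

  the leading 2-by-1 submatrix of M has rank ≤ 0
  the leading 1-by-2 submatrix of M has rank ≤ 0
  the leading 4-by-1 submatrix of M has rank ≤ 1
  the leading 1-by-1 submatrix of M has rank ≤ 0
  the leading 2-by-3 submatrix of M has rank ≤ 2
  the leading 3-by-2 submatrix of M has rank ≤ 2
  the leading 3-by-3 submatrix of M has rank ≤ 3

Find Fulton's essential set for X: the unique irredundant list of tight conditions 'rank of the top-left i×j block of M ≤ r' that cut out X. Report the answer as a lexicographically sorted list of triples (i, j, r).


Recovering R(i,j) via the rank-extension bound from the 7 conditions:

  0  0  1  1
  0  1  2  2
  1  2  3  3
  1  2  3  4

reading off 1-entries of Δ²R: w = (3, 2, 1, 4).

2 SE-corners of the 3-cell Rothe diagram give Ess(w):

[(1, 2, 0), (2, 1, 0)]


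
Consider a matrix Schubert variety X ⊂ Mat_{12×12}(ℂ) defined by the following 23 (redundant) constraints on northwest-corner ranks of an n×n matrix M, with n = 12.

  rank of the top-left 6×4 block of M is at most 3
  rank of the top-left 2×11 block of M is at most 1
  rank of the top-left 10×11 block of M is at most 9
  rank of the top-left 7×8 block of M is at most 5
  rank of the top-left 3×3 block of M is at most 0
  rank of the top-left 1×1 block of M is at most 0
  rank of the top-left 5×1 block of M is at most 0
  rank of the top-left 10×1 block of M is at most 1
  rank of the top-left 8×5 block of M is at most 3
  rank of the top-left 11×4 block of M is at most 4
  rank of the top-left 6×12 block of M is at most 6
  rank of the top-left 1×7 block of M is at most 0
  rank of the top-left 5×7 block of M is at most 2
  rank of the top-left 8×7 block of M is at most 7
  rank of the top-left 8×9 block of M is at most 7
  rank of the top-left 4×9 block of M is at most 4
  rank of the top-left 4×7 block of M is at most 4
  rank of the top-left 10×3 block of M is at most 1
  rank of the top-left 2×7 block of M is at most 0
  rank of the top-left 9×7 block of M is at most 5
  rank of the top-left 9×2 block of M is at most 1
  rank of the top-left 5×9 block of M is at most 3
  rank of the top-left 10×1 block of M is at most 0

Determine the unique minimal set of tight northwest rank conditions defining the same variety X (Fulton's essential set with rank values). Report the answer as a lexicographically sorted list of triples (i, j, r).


Computing R[i][j] = min implied NW-rank bound (n=12, 23 conditions):

  0 | 0 | 0 | 0 | 0 | 0 | 0 | 1 | 1 | 1 | 1 | 1
  0 | 0 | 0 | 0 | 0 | 0 | 0 | 1 | 1 | 1 | 1 | 2
  0 | 0 | 0 | 1 | 1 | 1 | 1 | 2 | 2 | 2 | 2 | 3
  0 | 1 | 1 | 2 | 2 | 2 | 2 | 3 | 3 | 3 | 3 | 4
  0 | 1 | 1 | 2 | 2 | 2 | 2 | 3 | 3 | 4 | 4 | 5
  0 | 1 | 1 | 2 | 3 | 3 | 3 | 4 | 4 | 5 | 5 | 6
  0 | 1 | 1 | 2 | 3 | 4 | 4 | 5 | 5 | 6 | 6 | 7
  0 | 1 | 1 | 2 | 3 | 4 | 5 | 6 | 6 | 7 | 7 | 8
  0 | 1 | 1 | 2 | 3 | 4 | 5 | 6 | 7 | 8 | 8 | 9
  0 | 1 | 1 | 2 | 3 | 4 | 5 | 6 | 7 | 8 | 9 | 10
  1 | 2 | 2 | 3 | 4 | 5 | 6 | 7 | 8 | 9 | 10 | 11
  1 | 2 | 3 | 4 | 5 | 6 | 7 | 8 | 9 | 10 | 11 | 12

giving w = (8, 12, 4, 2, 10, 5, 6, 7, 9, 11, 1, 3) via Δ²R.

7 SE-corners of the 37-cell Rothe diagram give Ess(w):

[(2, 7, 0), (2, 11, 1), (3, 3, 0), (5, 7, 2), (5, 9, 3), (10, 1, 0), (10, 3, 1)]


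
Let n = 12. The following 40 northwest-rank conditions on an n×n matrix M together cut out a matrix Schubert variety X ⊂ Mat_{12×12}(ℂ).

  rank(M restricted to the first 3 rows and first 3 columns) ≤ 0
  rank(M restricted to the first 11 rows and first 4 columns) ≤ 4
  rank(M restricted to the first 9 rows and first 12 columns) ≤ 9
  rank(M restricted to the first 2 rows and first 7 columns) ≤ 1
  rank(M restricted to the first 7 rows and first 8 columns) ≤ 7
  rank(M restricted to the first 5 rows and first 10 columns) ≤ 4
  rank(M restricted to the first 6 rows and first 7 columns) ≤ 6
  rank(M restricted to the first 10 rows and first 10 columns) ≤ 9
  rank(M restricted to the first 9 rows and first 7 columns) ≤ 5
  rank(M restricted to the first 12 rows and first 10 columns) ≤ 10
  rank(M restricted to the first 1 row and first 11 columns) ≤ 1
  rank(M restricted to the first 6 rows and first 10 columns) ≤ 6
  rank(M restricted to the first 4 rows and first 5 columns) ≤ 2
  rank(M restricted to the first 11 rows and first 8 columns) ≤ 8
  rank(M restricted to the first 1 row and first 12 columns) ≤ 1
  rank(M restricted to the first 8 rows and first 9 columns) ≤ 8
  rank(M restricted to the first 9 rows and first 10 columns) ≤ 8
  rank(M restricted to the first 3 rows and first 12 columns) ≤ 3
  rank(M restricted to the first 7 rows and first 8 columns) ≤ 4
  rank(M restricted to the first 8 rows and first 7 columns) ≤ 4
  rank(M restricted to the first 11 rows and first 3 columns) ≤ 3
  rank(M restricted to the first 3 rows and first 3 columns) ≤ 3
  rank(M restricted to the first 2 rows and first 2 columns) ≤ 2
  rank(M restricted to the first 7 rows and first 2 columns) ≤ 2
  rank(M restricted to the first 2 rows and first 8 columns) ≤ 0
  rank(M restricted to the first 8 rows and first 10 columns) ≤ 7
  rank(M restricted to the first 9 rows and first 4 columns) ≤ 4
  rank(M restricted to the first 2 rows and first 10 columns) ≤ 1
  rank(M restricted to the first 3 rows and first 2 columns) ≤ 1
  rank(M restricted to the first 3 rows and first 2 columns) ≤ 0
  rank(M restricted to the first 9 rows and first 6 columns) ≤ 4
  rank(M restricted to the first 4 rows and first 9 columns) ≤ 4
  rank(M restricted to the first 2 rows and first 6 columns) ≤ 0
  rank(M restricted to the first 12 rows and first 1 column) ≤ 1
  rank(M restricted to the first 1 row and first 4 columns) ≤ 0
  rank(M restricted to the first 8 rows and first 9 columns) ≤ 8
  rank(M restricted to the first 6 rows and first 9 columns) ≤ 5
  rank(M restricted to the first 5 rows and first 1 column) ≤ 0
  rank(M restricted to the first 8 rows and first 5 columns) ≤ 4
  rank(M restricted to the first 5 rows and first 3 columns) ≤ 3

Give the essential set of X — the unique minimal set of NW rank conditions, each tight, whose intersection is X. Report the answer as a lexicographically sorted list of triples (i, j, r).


The tightest implied rank at each (i,j), from the 40 conditions:

  row 1: 0 0 0 0 0 0 0 0 1 1 1 1
  row 2: 0 0 0 0 0 0 0 0 1 1 2 2
  row 3: 0 0 0 1 1 1 1 1 2 2 3 3
  row 4: 0 1 1 2 2 2 2 2 3 3 4 4
  row 5: 0 1 2 3 3 3 3 3 4 4 5 5
  row 6: 1 2 3 4 4 4 4 4 5 5 6 6
  row 7: 1 2 3 4 4 4 4 4 5 6 7 7
  row 8: 1 2 3 4 4 4 4 5 6 7 8 8
  row 9: 1 2 3 4 4 4 5 6 7 8 9 9
  row 10: 1 2 3 4 5 5 6 7 8 9 10 10
  row 11: 1 2 3 4 5 6 7 8 9 10 11 11
  row 12: 1 2 3 4 5 6 7 8 9 10 11 12

second differences of R give the permutation w = (9, 11, 4, 2, 3, 1, 10, 8, 7, 5, 6, 12).

Rothe diagram D(w) (31 cells), 7 SE-corners (essential conditions):

[(2, 8, 0), (2, 10, 1), (3, 3, 0), (5, 1, 0), (7, 8, 4), (8, 7, 4), (9, 6, 4)]


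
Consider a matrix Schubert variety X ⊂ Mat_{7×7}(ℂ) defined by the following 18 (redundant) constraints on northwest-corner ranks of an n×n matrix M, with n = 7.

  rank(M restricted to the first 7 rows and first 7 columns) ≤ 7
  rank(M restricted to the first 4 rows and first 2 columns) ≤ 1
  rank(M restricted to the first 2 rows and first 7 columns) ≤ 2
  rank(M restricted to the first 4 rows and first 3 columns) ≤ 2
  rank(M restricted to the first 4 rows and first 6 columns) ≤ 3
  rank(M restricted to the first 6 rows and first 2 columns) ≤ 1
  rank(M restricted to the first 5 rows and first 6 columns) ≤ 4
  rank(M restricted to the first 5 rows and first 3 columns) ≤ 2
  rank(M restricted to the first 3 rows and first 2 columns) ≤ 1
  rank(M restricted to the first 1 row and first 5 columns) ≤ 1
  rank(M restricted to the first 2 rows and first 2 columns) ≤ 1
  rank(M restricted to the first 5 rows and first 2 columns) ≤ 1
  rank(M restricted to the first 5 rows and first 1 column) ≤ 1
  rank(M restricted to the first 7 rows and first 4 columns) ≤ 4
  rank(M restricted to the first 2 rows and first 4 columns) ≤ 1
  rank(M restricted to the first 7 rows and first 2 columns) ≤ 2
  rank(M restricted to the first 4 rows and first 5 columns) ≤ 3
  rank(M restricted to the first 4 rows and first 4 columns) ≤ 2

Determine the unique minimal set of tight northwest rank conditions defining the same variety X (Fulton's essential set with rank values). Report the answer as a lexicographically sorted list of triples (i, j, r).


Propagating the 18 rank bounds to every northwest block:

  i=1: 1 | 1 | 1 | 1 | 1 | 1 | 1
  i=2: 1 | 1 | 1 | 1 | 2 | 2 | 2
  i=3: 1 | 1 | 2 | 2 | 3 | 3 | 3
  i=4: 1 | 1 | 2 | 2 | 3 | 3 | 4
  i=5: 1 | 1 | 2 | 3 | 4 | 4 | 5
  i=6: 1 | 1 | 2 | 3 | 4 | 5 | 6
  i=7: 1 | 2 | 3 | 4 | 5 | 6 | 7

second differences of R give the permutation w = (1, 5, 3, 7, 4, 6, 2).

4 SE-corners of the 9-cell Rothe diagram give Ess(w):

[(2, 4, 1), (4, 4, 2), (4, 6, 3), (6, 2, 1)]


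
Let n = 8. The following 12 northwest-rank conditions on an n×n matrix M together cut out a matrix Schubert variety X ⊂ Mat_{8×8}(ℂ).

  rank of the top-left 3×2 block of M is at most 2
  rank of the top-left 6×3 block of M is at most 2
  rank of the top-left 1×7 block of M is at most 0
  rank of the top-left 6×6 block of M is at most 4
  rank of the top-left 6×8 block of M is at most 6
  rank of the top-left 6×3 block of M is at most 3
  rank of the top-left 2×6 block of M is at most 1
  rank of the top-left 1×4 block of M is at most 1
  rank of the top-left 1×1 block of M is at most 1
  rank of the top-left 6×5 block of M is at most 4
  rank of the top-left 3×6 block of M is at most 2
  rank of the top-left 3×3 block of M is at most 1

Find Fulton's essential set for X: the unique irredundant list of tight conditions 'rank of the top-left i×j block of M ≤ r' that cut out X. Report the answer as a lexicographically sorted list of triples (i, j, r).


Rank table r_w(8×8) implied by the 12 constraints:

  row 1: 0, 0, 0, 0, 0, 0, 0, 1
  row 2: 1, 1, 1, 1, 1, 1, 1, 2
  row 3: 1, 1, 1, 2, 2, 2, 2, 3
  row 4: 1, 2, 2, 3, 3, 3, 3, 4
  row 5: 1, 2, 2, 3, 4, 4, 4, 5
  row 6: 1, 2, 2, 3, 4, 4, 5, 6
  row 7: 1, 2, 3, 4, 5, 5, 6, 7
  row 8: 1, 2, 3, 4, 5, 6, 7, 8

the unique w with this rank table is (8, 1, 4, 2, 5, 7, 3, 6).

D(w) has 12 cells with 4 SE-corners; essential set:

[(1, 7, 0), (3, 3, 1), (6, 3, 2), (6, 6, 4)]


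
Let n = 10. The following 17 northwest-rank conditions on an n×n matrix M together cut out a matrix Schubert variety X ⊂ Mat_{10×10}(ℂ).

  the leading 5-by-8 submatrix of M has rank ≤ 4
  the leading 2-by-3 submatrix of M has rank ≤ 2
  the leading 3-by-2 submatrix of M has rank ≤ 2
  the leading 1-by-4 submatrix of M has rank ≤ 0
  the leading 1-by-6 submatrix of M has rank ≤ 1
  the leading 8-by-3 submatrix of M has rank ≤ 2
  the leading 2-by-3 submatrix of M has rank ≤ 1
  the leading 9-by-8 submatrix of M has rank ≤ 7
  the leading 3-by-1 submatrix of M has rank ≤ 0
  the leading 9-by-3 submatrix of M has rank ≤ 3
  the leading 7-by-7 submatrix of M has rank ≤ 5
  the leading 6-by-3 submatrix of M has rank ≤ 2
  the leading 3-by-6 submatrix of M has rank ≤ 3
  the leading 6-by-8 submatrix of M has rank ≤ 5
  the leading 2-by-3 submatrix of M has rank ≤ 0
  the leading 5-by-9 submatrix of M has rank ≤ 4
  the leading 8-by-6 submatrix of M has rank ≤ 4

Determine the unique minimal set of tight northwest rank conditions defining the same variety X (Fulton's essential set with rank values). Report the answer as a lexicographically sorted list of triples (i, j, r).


Reconstructing r_w from the 17 given conditions:

  row 1: 0 0 0 0 1 1 1 1 1 1
  row 2: 0 0 0 1 2 2 2 2 2 2
  row 3: 0 1 1 2 3 3 3 3 3 3
  row 4: 1 2 2 3 4 4 4 4 4 4
  row 5: 1 2 2 3 4 4 4 4 4 5
  row 6: 1 2 2 3 4 4 5 5 5 6
  row 7: 1 2 2 3 4 4 5 6 6 7
  row 8: 1 2 2 3 4 4 5 6 7 8
  row 9: 1 2 3 4 5 5 6 7 8 9
  row 10: 1 2 3 4 5 6 7 8 9 10

the unique w with this rank table is (5, 4, 2, 1, 10, 7, 8, 9, 3, 6).

6 SE-corners of the 19-cell Rothe diagram give Ess(w):

[(1, 4, 0), (2, 3, 0), (3, 1, 0), (5, 9, 4), (8, 3, 2), (8, 6, 4)]


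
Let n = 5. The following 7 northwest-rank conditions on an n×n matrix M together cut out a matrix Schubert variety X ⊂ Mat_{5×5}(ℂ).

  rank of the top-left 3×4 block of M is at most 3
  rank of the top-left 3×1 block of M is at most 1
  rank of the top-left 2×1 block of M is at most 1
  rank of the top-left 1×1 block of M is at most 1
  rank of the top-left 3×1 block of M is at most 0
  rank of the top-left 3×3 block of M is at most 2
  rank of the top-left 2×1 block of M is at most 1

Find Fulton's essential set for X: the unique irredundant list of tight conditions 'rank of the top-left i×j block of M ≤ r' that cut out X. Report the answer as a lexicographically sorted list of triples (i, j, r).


Reconstructing r_w from the 7 given conditions:

  0, 1, 1, 1, 1
  0, 1, 2, 2, 2
  0, 1, 2, 3, 3
  1, 2, 3, 4, 4
  1, 2, 3, 4, 5

giving w = (2, 3, 4, 1, 5) via Δ²R.

ℓ(w)=3; the 1 essential cell (i,j,r):

[(3, 1, 0)]


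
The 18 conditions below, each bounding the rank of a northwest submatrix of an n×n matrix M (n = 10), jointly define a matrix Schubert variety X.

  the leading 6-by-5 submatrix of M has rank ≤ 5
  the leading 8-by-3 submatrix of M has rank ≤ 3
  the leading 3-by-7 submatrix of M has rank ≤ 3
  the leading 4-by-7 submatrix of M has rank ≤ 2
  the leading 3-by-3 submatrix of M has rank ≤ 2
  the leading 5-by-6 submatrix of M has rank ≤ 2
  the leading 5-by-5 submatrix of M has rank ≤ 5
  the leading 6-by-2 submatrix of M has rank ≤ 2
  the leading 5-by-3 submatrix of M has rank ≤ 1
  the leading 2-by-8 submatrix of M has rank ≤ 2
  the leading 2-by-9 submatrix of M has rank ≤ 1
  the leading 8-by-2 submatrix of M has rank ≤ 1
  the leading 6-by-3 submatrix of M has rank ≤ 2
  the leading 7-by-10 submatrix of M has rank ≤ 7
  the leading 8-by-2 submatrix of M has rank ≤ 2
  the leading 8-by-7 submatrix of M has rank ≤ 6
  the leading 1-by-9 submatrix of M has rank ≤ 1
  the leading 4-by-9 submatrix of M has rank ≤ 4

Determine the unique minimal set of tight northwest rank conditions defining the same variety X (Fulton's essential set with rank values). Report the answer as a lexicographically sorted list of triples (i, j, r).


Reconstructing r_w from the 18 given conditions:

  row 1: 1 | 1 | 1 | 1 | 1 | 1 | 1 | 1 | 1 | 1
  row 2: 1 | 1 | 1 | 1 | 1 | 1 | 1 | 1 | 1 | 2
  row 3: 1 | 1 | 1 | 2 | 2 | 2 | 2 | 2 | 2 | 3
  row 4: 1 | 1 | 1 | 2 | 2 | 2 | 2 | 3 | 3 | 4
  row 5: 1 | 1 | 1 | 2 | 2 | 2 | 3 | 4 | 4 | 5
  row 6: 1 | 1 | 2 | 3 | 3 | 3 | 4 | 5 | 5 | 6
  row 7: 1 | 1 | 2 | 3 | 4 | 4 | 5 | 6 | 6 | 7
  row 8: 1 | 1 | 2 | 3 | 4 | 5 | 6 | 7 | 7 | 8
  row 9: 1 | 2 | 3 | 4 | 5 | 6 | 7 | 8 | 8 | 9
  row 10: 1 | 2 | 3 | 4 | 5 | 6 | 7 | 8 | 9 | 10

giving w = (1, 10, 4, 8, 7, 3, 5, 6, 2, 9) via Δ²R.

Fulton essential set (5 of the 22 Rothe cells):

[(2, 9, 1), (4, 7, 2), (5, 3, 1), (5, 6, 2), (8, 2, 1)]


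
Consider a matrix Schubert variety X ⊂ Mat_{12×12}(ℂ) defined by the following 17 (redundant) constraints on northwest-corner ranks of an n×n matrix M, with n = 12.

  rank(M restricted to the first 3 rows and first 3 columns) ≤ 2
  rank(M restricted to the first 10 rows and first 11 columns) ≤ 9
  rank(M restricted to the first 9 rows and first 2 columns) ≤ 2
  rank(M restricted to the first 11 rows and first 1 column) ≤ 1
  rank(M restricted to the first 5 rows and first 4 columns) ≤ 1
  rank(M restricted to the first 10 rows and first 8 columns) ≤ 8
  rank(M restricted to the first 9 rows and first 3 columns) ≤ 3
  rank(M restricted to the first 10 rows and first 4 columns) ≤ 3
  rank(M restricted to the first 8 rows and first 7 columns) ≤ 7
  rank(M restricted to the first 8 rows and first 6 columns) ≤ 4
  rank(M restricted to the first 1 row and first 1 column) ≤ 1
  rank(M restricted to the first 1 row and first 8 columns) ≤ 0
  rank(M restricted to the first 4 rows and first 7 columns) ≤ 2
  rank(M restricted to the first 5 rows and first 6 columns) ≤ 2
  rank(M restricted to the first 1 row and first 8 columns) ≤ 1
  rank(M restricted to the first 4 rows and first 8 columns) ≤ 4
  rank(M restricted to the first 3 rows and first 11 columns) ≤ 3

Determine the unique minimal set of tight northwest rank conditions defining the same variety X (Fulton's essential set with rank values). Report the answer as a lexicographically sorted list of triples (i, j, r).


The tightest implied rank at each (i,j), from the 17 conditions:

  0 | 0 | 0 | 0 | 0 | 0 | 0 | 0 | 1 | 1 | 1 | 1
  1 | 1 | 1 | 1 | 1 | 1 | 1 | 1 | 2 | 2 | 2 | 2
  1 | 1 | 1 | 1 | 2 | 2 | 2 | 2 | 3 | 3 | 3 | 3
  1 | 1 | 1 | 1 | 2 | 2 | 2 | 3 | 4 | 4 | 4 | 4
  1 | 1 | 1 | 1 | 2 | 2 | 3 | 4 | 5 | 5 | 5 | 5
  1 | 2 | 2 | 2 | 3 | 3 | 4 | 5 | 6 | 6 | 6 | 6
  1 | 2 | 3 | 3 | 4 | 4 | 5 | 6 | 7 | 7 | 7 | 7
  1 | 2 | 3 | 3 | 4 | 4 | 5 | 6 | 7 | 8 | 8 | 8
  1 | 2 | 3 | 3 | 4 | 5 | 6 | 7 | 8 | 9 | 9 | 9
  1 | 2 | 3 | 3 | 4 | 5 | 6 | 7 | 8 | 9 | 9 | 10
  1 | 2 | 3 | 4 | 5 | 6 | 7 | 8 | 9 | 10 | 10 | 11
  1 | 2 | 3 | 4 | 5 | 6 | 7 | 8 | 9 | 10 | 11 | 12

so w = (9, 1, 5, 8, 7, 2, 3, 10, 6, 12, 4, 11).

Rothe diagram D(w) (25 cells), 7 SE-corners (essential conditions):

[(1, 8, 0), (4, 7, 2), (5, 4, 1), (5, 6, 2), (8, 6, 4), (10, 4, 3), (10, 11, 9)]


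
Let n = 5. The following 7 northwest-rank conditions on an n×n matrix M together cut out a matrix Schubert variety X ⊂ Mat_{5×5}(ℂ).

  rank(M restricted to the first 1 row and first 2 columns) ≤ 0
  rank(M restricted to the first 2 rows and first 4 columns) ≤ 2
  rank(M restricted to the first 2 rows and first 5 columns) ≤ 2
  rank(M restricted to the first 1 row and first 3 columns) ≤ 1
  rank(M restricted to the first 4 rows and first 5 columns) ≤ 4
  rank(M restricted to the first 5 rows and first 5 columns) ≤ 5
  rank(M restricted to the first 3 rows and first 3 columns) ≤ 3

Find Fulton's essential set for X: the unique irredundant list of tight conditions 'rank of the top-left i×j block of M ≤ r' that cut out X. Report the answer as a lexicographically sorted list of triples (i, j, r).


Computing R[i][j] = min implied NW-rank bound (n=5, 7 conditions):

  0, 0, 1, 1, 1
  1, 1, 2, 2, 2
  1, 2, 3, 3, 3
  1, 2, 3, 4, 4
  1, 2, 3, 4, 5

so w = (3, 1, 2, 4, 5).

1 SE-corner of the 2-cell Rothe diagram gives Ess(w):

[(1, 2, 0)]


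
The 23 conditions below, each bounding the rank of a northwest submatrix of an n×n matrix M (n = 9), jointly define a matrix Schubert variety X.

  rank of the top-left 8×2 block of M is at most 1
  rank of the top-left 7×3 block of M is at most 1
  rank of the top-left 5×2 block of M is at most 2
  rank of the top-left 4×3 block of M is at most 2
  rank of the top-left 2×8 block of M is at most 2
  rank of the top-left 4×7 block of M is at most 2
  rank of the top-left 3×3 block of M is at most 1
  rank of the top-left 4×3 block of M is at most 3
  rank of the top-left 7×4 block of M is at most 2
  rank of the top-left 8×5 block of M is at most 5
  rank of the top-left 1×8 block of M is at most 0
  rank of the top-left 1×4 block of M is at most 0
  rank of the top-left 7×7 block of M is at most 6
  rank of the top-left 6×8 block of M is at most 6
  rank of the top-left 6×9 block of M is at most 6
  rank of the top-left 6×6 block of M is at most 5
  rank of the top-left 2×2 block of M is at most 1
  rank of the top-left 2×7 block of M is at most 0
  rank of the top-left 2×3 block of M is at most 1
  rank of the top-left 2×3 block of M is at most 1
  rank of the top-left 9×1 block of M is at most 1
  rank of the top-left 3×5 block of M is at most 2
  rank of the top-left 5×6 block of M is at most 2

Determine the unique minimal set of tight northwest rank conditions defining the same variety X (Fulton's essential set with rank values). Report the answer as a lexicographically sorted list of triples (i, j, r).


Reconstructing r_w from the 23 given conditions:

  0 | 0 | 0 | 0 | 0 | 0 | 0 | 0 | 1
  0 | 0 | 0 | 0 | 0 | 0 | 0 | 1 | 2
  1 | 1 | 1 | 1 | 1 | 1 | 1 | 2 | 3
  1 | 1 | 1 | 2 | 2 | 2 | 2 | 3 | 4
  1 | 1 | 1 | 2 | 2 | 2 | 3 | 4 | 5
  1 | 1 | 1 | 2 | 3 | 3 | 4 | 5 | 6
  1 | 1 | 1 | 2 | 3 | 4 | 5 | 6 | 7
  1 | 1 | 2 | 3 | 4 | 5 | 6 | 7 | 8
  1 | 2 | 3 | 4 | 5 | 6 | 7 | 8 | 9

the unique w with this rank table is (9, 8, 1, 4, 7, 5, 6, 3, 2).

5 SE-corners of the 26-cell Rothe diagram give Ess(w):

[(1, 8, 0), (2, 7, 0), (5, 6, 2), (7, 3, 1), (8, 2, 1)]


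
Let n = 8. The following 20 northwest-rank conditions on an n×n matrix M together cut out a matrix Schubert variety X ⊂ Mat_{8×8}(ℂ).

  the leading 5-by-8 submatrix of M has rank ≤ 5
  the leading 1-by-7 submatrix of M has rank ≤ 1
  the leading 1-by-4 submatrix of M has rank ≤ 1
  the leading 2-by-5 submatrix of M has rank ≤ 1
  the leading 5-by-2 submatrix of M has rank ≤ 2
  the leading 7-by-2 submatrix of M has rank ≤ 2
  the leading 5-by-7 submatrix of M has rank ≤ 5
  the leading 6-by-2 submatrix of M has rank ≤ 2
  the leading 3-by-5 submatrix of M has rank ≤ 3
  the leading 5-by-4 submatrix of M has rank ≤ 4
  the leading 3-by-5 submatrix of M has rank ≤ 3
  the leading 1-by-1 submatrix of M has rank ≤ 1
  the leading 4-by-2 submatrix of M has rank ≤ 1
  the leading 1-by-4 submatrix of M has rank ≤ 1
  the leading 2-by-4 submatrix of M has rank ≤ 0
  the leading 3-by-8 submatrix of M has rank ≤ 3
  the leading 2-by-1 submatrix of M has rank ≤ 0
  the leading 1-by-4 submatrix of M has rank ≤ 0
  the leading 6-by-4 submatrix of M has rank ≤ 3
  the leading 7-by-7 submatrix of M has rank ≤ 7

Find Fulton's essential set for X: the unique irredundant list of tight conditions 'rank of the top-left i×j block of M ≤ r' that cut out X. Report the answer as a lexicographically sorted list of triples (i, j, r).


Rank table r_w(8×8) implied by the 20 constraints:

  0 0 0 0 1 1 1 1
  0 0 0 0 1 2 2 2
  1 1 1 1 2 3 3 3
  1 1 2 2 3 4 4 4
  1 2 3 3 4 5 5 5
  1 2 3 3 4 5 6 6
  1 2 3 4 5 6 7 7
  1 2 3 4 5 6 7 8

so w = (5, 6, 1, 3, 2, 7, 4, 8).

ℓ(w)=10; the 3 essential cells (i,j,r):

[(2, 4, 0), (4, 2, 1), (6, 4, 3)]


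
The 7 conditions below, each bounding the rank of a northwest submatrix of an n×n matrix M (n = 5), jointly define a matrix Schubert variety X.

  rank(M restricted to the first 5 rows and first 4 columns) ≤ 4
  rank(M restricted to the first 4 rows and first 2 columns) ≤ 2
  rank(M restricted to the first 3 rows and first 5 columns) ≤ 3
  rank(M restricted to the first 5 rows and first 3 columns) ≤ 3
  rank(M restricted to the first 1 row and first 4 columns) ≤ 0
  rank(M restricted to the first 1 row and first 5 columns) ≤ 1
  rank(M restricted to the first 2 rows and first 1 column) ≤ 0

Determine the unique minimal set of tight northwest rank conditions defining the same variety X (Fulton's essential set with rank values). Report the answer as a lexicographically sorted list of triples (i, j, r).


Computing R[i][j] = min implied NW-rank bound (n=5, 7 conditions):

  0  0  0  0  1
  0  1  1  1  2
  1  2  2  2  3
  1  2  3  3  4
  1  2  3  4  5

reading off 1-entries of Δ²R: w = (5, 2, 1, 3, 4).

D(w) has 5 cells with 2 SE-corners; essential set:

[(1, 4, 0), (2, 1, 0)]


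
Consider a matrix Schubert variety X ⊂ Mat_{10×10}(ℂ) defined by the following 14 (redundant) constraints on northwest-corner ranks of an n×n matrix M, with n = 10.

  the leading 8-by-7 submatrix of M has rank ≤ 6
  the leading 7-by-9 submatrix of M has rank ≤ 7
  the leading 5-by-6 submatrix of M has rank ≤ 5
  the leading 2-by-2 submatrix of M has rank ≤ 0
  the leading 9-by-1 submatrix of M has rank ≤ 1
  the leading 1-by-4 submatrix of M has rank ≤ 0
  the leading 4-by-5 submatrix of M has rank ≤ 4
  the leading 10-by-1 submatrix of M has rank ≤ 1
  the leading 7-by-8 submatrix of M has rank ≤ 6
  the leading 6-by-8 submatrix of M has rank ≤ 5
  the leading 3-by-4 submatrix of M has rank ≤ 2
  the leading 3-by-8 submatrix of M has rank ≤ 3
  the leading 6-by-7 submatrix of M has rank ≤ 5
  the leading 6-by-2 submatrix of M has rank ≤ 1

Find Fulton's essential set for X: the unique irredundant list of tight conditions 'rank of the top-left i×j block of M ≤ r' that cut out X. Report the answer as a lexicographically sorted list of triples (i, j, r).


Reconstructing r_w from the 14 given conditions:

  i=1: 0  0  0  0  1  1  1  1  1  1
  i=2: 0  0  1  1  2  2  2  2  2  2
  i=3: 1  1  2  2  3  3  3  3  3  3
  i=4: 1  1  2  3  4  4  4  4  4  4
  i=5: 1  1  2  3  4  5  5  5  5  5
  i=6: 1  1  2  3  4  5  5  5  6  6
  i=7: 1  2  3  4  5  6  6  6  7  7
  i=8: 1  2  3  4  5  6  6  7  8  8
  i=9: 1  2  3  4  5  6  7  8  9  9
  i=10: 1  2  3  4  5  6  7  8  9  10

the unique w with this rank table is (5, 3, 1, 4, 6, 9, 2, 8, 7, 10).

|D(w)|=12, |Ess(w)|=5:

[(1, 4, 0), (2, 2, 0), (6, 2, 1), (6, 8, 5), (8, 7, 6)]


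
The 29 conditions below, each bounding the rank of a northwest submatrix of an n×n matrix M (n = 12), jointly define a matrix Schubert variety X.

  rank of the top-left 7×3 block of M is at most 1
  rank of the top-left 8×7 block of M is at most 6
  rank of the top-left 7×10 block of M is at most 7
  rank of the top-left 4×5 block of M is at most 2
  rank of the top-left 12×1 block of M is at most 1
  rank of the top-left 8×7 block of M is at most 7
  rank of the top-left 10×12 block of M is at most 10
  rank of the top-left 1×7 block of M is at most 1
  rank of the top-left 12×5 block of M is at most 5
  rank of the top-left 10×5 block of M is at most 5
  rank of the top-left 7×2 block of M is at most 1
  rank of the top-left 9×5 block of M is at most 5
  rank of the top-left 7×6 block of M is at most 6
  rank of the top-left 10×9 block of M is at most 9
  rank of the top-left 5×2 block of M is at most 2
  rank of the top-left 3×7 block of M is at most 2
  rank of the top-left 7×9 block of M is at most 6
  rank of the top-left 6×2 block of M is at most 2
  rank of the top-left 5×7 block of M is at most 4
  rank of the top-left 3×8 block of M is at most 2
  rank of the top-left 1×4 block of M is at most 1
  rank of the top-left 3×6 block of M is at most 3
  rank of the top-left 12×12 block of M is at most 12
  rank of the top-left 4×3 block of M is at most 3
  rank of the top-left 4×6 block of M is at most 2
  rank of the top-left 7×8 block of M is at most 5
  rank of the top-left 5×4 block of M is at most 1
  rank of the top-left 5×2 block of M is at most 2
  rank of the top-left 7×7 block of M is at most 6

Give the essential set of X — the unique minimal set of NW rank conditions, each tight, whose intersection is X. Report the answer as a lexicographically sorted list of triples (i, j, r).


The tightest implied rank at each (i,j), from the 29 conditions:

  R[1]: 1 | 1 | 1 | 1 | 1 | 1 | 1 | 1 | 1 | 1 | 1 | 1
  R[2]: 1 | 1 | 1 | 1 | 2 | 2 | 2 | 2 | 2 | 2 | 2 | 2
  R[3]: 1 | 1 | 1 | 1 | 2 | 2 | 2 | 2 | 3 | 3 | 3 | 3
  R[4]: 1 | 1 | 1 | 1 | 2 | 2 | 3 | 3 | 4 | 4 | 4 | 4
  R[5]: 1 | 1 | 1 | 1 | 2 | 3 | 4 | 4 | 5 | 5 | 5 | 5
  R[6]: 1 | 1 | 1 | 2 | 3 | 4 | 5 | 5 | 6 | 6 | 6 | 6
  R[7]: 1 | 1 | 1 | 2 | 3 | 4 | 5 | 5 | 6 | 7 | 7 | 7
  R[8]: 1 | 2 | 2 | 3 | 4 | 5 | 6 | 6 | 7 | 8 | 8 | 8
  R[9]: 1 | 2 | 3 | 4 | 5 | 6 | 7 | 7 | 8 | 9 | 9 | 9
  R[10]: 1 | 2 | 3 | 4 | 5 | 6 | 7 | 8 | 9 | 10 | 10 | 10
  R[11]: 1 | 2 | 3 | 4 | 5 | 6 | 7 | 8 | 9 | 10 | 11 | 11
  R[12]: 1 | 2 | 3 | 4 | 5 | 6 | 7 | 8 | 9 | 10 | 11 | 12

the unique w with this rank table is (1, 5, 9, 7, 6, 4, 10, 2, 3, 8, 11, 12).

D(w) has 21 cells with 5 SE-corners; essential set:

[(3, 8, 2), (4, 6, 2), (5, 4, 1), (7, 3, 1), (7, 8, 5)]


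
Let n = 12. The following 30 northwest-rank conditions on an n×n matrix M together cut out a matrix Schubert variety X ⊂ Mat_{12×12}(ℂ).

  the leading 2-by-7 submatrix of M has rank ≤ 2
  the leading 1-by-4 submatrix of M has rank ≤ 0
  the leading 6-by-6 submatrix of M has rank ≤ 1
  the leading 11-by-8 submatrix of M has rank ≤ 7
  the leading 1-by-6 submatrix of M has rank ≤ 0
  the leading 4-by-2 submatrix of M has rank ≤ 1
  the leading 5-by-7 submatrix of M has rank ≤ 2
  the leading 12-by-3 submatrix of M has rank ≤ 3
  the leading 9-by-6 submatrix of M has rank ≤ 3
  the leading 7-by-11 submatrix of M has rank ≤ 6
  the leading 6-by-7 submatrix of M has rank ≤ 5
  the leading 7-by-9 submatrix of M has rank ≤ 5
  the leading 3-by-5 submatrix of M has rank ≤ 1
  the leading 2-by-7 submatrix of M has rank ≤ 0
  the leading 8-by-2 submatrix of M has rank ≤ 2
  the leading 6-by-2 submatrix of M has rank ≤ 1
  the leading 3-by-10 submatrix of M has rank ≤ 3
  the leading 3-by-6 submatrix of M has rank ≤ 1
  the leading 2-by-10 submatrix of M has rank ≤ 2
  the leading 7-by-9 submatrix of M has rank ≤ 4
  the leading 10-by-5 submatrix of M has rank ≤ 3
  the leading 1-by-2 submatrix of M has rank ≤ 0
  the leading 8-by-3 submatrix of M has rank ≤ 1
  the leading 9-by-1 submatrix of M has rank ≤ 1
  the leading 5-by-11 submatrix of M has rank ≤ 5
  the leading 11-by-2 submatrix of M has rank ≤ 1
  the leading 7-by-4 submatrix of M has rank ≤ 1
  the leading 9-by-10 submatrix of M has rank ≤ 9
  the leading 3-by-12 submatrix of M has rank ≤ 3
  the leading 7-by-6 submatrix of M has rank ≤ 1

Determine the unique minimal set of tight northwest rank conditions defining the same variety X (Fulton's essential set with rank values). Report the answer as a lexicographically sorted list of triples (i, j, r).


Recovering R(i,j) via the rank-extension bound from the 30 conditions:

  R[1]: 0, 0, 0, 0, 0, 0, 0, 1, 1, 1, 1, 1
  R[2]: 0, 0, 0, 0, 0, 0, 0, 1, 2, 2, 2, 2
  R[3]: 1, 1, 1, 1, 1, 1, 1, 2, 3, 3, 3, 3
  R[4]: 1, 1, 1, 1, 1, 1, 2, 3, 4, 4, 4, 4
  R[5]: 1, 1, 1, 1, 1, 1, 2, 3, 4, 5, 5, 5
  R[6]: 1, 1, 1, 1, 1, 1, 2, 3, 4, 5, 6, 6
  R[7]: 1, 1, 1, 1, 1, 1, 2, 3, 4, 5, 6, 7
  R[8]: 1, 1, 1, 2, 2, 2, 3, 4, 5, 6, 7, 8
  R[9]: 1, 1, 2, 3, 3, 3, 4, 5, 6, 7, 8, 9
  R[10]: 1, 1, 2, 3, 3, 4, 5, 6, 7, 8, 9, 10
  R[11]: 1, 1, 2, 3, 4, 5, 6, 7, 8, 9, 10, 11
  R[12]: 1, 2, 3, 4, 5, 6, 7, 8, 9, 10, 11, 12

giving w = (8, 9, 1, 7, 10, 11, 12, 4, 3, 6, 5, 2) via Δ²R.

ℓ(w)=40; the 5 essential cells (i,j,r):

[(2, 7, 0), (7, 6, 1), (8, 3, 1), (10, 5, 3), (11, 2, 1)]


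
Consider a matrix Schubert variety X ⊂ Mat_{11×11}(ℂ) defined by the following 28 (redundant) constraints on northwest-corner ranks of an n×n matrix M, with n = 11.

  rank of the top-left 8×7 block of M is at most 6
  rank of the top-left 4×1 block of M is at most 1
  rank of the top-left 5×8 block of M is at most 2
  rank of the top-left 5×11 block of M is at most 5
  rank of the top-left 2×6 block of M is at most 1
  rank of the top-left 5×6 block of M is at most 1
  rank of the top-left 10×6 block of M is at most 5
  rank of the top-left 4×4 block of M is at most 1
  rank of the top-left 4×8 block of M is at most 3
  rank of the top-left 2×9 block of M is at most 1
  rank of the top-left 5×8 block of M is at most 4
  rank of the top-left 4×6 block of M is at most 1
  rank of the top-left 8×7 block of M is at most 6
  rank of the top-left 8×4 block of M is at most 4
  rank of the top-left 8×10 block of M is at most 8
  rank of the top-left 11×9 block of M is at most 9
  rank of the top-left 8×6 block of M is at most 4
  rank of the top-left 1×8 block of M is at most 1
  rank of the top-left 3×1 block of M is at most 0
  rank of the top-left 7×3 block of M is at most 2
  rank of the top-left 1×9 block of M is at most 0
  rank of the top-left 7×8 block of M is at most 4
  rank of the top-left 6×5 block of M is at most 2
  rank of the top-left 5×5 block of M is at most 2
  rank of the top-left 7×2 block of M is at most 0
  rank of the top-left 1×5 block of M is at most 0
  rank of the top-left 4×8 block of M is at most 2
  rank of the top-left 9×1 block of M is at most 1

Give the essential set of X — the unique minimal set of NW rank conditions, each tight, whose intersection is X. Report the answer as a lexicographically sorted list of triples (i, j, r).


The tightest implied rank at each (i,j), from the 28 conditions:

  R[1]: 0 0 0 0 0 0 0 0 0 1 1
  R[2]: 0 0 1 1 1 1 1 1 1 2 2
  R[3]: 0 0 1 1 1 1 2 2 2 3 3
  R[4]: 0 0 1 1 1 1 2 2 3 4 4
  R[5]: 0 0 1 1 1 1 2 2 3 4 5
  R[6]: 0 0 1 2 2 2 3 3 4 5 6
  R[7]: 0 0 1 2 3 3 4 4 5 6 7
  R[8]: 1 1 2 3 4 4 5 5 6 7 8
  R[9]: 1 2 3 4 5 5 6 6 7 8 9
  R[10]: 1 2 3 4 5 5 6 7 8 9 10
  R[11]: 1 2 3 4 5 6 7 8 9 10 11

the unique w with this rank table is (10, 3, 7, 9, 11, 4, 5, 1, 2, 8, 6).

D(w) has 33 cells with 5 SE-corners; essential set:

[(1, 9, 0), (5, 6, 1), (5, 8, 2), (7, 2, 0), (10, 6, 5)]


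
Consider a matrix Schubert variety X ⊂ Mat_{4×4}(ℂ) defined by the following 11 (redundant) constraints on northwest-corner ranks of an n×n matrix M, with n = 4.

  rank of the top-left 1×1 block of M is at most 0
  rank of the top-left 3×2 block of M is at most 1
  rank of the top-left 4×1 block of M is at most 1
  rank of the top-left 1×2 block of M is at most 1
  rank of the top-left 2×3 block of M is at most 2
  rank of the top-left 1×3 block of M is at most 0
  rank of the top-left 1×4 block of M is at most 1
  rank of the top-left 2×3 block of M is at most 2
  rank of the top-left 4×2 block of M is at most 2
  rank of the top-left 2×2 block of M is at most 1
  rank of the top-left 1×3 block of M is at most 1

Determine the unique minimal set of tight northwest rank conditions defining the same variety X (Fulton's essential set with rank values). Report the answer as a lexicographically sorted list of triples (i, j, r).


Computing R[i][j] = min implied NW-rank bound (n=4, 11 conditions):

  R[1]: 0, 0, 0, 1
  R[2]: 1, 1, 1, 2
  R[3]: 1, 1, 2, 3
  R[4]: 1, 2, 3, 4

giving w = (4, 1, 3, 2) via Δ²R.

2 SE-corners of the 4-cell Rothe diagram give Ess(w):

[(1, 3, 0), (3, 2, 1)]


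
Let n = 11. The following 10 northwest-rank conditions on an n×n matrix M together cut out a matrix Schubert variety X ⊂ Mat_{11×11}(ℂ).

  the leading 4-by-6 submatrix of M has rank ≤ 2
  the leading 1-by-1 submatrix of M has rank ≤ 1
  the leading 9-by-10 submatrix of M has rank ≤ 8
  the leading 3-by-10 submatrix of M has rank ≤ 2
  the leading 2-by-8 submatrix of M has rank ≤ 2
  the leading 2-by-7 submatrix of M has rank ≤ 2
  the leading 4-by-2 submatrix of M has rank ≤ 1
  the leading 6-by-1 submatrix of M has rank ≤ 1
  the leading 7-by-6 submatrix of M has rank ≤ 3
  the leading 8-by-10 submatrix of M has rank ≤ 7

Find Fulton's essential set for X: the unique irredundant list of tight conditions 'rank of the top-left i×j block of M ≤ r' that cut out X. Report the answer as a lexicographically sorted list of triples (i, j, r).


The tightest implied rank at each (i,j), from the 10 conditions:

  1 | 1 | 1 | 1 | 1 | 1 | 1 | 1 | 1 | 1 | 1
  1 | 1 | 2 | 2 | 2 | 2 | 2 | 2 | 2 | 2 | 2
  1 | 1 | 2 | 2 | 2 | 2 | 2 | 2 | 2 | 2 | 3
  1 | 1 | 2 | 2 | 2 | 2 | 3 | 3 | 3 | 3 | 4
  1 | 2 | 3 | 3 | 3 | 3 | 4 | 4 | 4 | 4 | 5
  1 | 2 | 3 | 3 | 3 | 3 | 4 | 5 | 5 | 5 | 6
  1 | 2 | 3 | 3 | 3 | 3 | 4 | 5 | 6 | 6 | 7
  1 | 2 | 3 | 4 | 4 | 4 | 5 | 6 | 7 | 7 | 8
  1 | 2 | 3 | 4 | 5 | 5 | 6 | 7 | 8 | 8 | 9
  1 | 2 | 3 | 4 | 5 | 6 | 7 | 8 | 9 | 9 | 10
  1 | 2 | 3 | 4 | 5 | 6 | 7 | 8 | 9 | 10 | 11

reading off 1-entries of Δ²R: w = (1, 3, 11, 7, 2, 8, 9, 4, 5, 6, 10).

|D(w)|=19, |Ess(w)|=4:

[(3, 10, 2), (4, 2, 1), (4, 6, 2), (7, 6, 3)]
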